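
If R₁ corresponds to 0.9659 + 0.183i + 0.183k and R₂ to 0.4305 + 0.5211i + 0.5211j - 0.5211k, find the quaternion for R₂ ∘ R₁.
0.4158 + 0.6775i + 0.3126j - 0.5199k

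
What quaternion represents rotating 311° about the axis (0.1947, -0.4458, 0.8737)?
-0.91 + 0.0807i - 0.1849j + 0.3623k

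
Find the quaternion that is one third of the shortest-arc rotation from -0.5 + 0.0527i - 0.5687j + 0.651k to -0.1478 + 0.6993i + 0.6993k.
-0.4221 + 0.3078i - 0.4153j + 0.7447k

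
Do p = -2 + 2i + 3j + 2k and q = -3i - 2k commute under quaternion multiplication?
No: pq = 10 - 2j + 13k ≠ 10 + 12i + 2j - 5k = qp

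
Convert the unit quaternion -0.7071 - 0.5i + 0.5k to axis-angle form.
axis = (-√2/2, 0, √2/2), θ = 3π/2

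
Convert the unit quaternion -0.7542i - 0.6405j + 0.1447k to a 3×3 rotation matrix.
[[0.1376, 0.9661, -0.2183], [0.9661, -0.1795, -0.1854], [-0.2183, -0.1854, -0.9581]]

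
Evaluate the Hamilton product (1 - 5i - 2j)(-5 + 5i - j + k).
18 + 28i + 14j + 16k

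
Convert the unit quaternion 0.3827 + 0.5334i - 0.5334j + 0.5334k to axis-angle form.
axis = (√3/3, -√3/3, √3/3), θ = 3π/4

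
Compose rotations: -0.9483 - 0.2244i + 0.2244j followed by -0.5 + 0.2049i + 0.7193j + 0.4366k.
0.3587 - 0.1801i - 0.8923j - 0.2066k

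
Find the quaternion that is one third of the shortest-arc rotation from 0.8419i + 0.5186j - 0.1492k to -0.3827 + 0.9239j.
-0.1524 + 0.6282i + 0.7548j - 0.1113k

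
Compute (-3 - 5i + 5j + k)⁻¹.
-0.05 + 0.0833i - 0.0833j - 0.0167k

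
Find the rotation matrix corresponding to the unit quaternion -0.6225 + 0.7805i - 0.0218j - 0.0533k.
[[0.9934, -0.1004, -0.0561], [0.0323, -0.224, 0.974], [-0.1103, -0.9694, -0.2193]]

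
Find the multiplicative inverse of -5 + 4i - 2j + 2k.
-0.102 - 0.0816i + 0.0408j - 0.0408k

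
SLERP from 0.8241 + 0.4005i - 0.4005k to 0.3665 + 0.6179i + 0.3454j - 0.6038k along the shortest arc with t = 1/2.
0.629 + 0.538i + 0.1825j - 0.5306k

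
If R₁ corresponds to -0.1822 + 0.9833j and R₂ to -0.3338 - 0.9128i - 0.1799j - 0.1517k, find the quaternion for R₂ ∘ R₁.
0.2377 + 0.3155i - 0.2954j - 0.8699k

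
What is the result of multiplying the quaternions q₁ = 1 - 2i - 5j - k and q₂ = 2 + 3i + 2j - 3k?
15 + 16i - 17j + 6k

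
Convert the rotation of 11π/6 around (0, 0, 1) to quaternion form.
-0.9659 + 0.2588k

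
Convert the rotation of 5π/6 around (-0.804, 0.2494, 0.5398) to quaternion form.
0.2588 - 0.7766i + 0.2409j + 0.5214k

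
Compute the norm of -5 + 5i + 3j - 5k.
√84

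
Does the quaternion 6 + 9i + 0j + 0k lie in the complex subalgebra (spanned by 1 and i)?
Yes. The quaternion 6 + 9i has j- and k-coefficients y = z = 0, so it lies in the complex subalgebra spanned by 1 and i.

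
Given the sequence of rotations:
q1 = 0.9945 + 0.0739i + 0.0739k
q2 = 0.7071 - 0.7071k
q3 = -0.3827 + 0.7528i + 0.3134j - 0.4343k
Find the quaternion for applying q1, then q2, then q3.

q2 · q1 = 0.7555 + 0.0523i - 0.0523j - 0.651k
q3 · q2 · q1 = -0.5948 + 0.322i + 0.7241j - 0.1347k
-0.5948 + 0.322i + 0.7241j - 0.1347k


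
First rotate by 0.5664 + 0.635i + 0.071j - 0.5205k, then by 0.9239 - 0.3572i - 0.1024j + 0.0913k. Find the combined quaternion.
0.8049 + 0.4312i - 0.1203j - 0.3895k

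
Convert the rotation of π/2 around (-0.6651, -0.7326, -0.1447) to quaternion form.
0.7071 - 0.4703i - 0.518j - 0.1023k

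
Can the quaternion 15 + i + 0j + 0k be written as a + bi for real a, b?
Yes. The quaternion 15 + i has j- and k-coefficients y = z = 0, so it lies in the complex subalgebra spanned by 1 and i.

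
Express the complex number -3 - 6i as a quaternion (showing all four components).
-3 - 6i + 0j + 0k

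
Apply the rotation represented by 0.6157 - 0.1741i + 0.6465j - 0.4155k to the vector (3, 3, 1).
(1.257, -0.751, -4.106)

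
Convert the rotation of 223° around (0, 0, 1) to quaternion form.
-0.3665 + 0.9304k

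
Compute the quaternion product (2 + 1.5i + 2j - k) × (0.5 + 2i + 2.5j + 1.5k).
-5.5 + 10.25i + 1.75j + 2.25k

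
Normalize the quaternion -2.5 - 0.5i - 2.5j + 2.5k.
-0.5735 - 0.1147i - 0.5735j + 0.5735k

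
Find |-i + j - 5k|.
√27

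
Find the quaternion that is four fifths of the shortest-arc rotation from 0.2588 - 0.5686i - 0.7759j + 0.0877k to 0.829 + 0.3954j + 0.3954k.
-0.6998 - 0.1697i - 0.6023j - 0.3445k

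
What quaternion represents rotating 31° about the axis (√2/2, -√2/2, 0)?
0.9636 + 0.189i - 0.189j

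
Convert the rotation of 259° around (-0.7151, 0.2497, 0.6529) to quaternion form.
-0.6361 - 0.5518i + 0.1927j + 0.5038k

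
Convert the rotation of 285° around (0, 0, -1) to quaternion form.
-0.7934 - 0.6088k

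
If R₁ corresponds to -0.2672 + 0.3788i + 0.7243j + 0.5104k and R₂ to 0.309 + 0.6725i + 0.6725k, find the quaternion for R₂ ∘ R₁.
-0.6806 - 0.5497i + 0.1353j + 0.4651k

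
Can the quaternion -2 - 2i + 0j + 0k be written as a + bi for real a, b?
Yes. The quaternion -2 - 2i has j- and k-coefficients y = z = 0, so it lies in the complex subalgebra spanned by 1 and i.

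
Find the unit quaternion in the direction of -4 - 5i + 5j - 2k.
-0.4781 - 0.5976i + 0.5976j - 0.239k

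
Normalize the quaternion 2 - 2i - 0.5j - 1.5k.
0.6172 - 0.6172i - 0.1543j - 0.4629k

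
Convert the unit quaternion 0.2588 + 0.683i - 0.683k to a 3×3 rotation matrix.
[[0.067, 0.3535, -0.933], [-0.3535, -0.866, -0.3535], [-0.933, 0.3535, 0.067]]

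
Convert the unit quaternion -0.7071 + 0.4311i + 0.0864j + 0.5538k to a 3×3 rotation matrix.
[[0.3717, 0.8577, 0.3553], [-0.7087, 0.0149, 0.7054], [0.5997, -0.514, 0.6134]]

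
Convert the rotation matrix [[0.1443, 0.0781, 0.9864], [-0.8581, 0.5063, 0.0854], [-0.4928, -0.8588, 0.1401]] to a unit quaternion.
0.6691 - 0.3528i + 0.5527j - 0.3498k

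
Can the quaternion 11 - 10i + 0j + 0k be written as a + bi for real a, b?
Yes. The quaternion 11 - 10i has j- and k-coefficients y = z = 0, so it lies in the complex subalgebra spanned by 1 and i.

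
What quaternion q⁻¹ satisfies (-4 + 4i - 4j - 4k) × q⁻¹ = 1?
-0.0625 - 0.0625i + 0.0625j + 0.0625k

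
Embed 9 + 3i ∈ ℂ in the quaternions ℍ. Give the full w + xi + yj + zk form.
9 + 3i + 0j + 0k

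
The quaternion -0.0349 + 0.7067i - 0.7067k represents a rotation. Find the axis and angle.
axis = (√2/2, 0, -√2/2), θ = 184°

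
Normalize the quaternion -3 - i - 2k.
-0.8018 - 0.2673i - 0.5345k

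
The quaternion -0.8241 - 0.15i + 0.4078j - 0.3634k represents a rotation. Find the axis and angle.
axis = (-0.2648, 0.7199, -0.6415), θ = 291°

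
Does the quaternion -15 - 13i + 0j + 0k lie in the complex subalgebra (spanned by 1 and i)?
Yes. The quaternion -15 - 13i has j- and k-coefficients y = z = 0, so it lies in the complex subalgebra spanned by 1 and i.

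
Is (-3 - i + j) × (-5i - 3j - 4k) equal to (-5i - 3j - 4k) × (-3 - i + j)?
No: pq = -2 + 11i + 5j + 20k ≠ -2 + 19i + 13j + 4k = qp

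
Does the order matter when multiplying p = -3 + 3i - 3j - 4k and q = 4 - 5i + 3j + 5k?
Yes: pq = 32 + 24i - 16j - 37k ≠ 32 + 30i - 26j - 25k = qp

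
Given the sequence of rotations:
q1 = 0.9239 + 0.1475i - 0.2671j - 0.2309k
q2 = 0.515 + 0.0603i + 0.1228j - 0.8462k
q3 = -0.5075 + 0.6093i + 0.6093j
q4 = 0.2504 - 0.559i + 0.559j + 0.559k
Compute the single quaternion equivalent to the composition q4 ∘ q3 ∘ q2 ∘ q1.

q2 · q1 = 0.3043 - 0.1227i - 0.135j - 0.9349k
q3 · q2 · q1 = 0.0026 - 0.322i + 0.8236j + 0.467k
q4 · q3 · q2 · q1 = -0.9008 - 0.2814i + 0.2887j - 0.162k
-0.9008 - 0.2814i + 0.2887j - 0.162k


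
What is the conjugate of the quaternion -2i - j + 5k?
2i + j - 5k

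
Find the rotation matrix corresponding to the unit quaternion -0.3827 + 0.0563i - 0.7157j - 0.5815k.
[[-0.7007, -0.5257, 0.4823], [0.3645, 0.3174, 0.8755], [-0.6133, 0.7893, -0.0308]]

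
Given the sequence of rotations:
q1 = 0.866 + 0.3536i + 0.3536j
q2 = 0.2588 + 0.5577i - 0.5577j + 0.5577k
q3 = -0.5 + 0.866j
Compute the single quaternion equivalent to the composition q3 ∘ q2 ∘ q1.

q2 · q1 = 0.2241 + 0.3773i - 0.1943j + 0.8774k
q3 · q2 · q1 = 0.0562 + 0.5712i + 0.2912j - 0.7654k
0.0562 + 0.5712i + 0.2912j - 0.7654k


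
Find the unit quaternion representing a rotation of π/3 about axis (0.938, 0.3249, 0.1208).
0.866 + 0.469i + 0.1625j + 0.0604k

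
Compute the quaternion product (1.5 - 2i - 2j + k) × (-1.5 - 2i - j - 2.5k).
-5.75 + 6i - 5.5j - 7.25k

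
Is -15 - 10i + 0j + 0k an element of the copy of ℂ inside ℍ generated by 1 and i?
Yes. The quaternion -15 - 10i has j- and k-coefficients y = z = 0, so it lies in the complex subalgebra spanned by 1 and i.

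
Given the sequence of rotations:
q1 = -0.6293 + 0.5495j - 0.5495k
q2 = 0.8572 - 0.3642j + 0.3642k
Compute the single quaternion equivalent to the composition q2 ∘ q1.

q2 · q1 = -0.1392 + 0.7002j - 0.7002k
-0.1392 + 0.7002j - 0.7002k


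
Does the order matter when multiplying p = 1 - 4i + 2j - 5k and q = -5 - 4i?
Yes: pq = -21 + 16i + 10j + 33k ≠ -21 + 16i - 30j + 17k = qp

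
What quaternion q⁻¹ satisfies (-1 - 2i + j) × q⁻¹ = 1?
-0.1667 + 0.3333i - 0.1667j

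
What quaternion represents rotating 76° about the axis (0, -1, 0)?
0.788 - 0.6157j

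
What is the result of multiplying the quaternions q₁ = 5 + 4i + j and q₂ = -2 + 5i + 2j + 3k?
-32 + 20i - 4j + 18k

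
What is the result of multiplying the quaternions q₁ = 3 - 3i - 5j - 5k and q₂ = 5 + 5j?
40 + 10i - 10j - 40k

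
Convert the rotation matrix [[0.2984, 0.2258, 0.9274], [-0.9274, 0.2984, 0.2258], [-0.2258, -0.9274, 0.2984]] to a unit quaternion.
0.6883 - 0.4188i + 0.4188j - 0.4188k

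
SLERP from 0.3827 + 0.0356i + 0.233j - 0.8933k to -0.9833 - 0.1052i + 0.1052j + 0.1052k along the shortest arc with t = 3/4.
0.9279 + 0.0976i - 0.0157j - 0.3594k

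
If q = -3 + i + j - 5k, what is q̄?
-3 - i - j + 5k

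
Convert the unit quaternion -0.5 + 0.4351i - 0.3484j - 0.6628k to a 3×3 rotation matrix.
[[-0.1214, -0.966, -0.2284], [0.3596, -0.2572, 0.8969], [-0.9252, 0.0267, 0.3786]]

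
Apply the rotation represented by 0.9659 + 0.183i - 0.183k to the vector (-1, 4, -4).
(0.749, 5.232, -2.251)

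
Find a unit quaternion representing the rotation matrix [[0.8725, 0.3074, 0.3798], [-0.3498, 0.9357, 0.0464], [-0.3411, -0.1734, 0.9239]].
0.9659 - 0.0569i + 0.1866j - 0.1701k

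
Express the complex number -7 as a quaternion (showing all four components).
-7 + 0i + 0j + 0k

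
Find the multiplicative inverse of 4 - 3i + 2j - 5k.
0.0741 + 0.0556i - 0.037j + 0.0926k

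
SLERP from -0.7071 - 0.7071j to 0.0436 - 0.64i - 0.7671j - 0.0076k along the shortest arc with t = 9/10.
-0.0442 - 0.5973i - 0.8008j - 0.0071k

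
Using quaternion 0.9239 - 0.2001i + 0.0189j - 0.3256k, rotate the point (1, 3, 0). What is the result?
(2.569, 1.514, -1.051)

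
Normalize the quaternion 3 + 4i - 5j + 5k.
0.3464 + 0.4619i - 0.5774j + 0.5774k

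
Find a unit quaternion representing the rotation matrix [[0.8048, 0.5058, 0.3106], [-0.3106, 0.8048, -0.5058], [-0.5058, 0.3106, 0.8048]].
0.9239 + 0.2209i + 0.2209j - 0.2209k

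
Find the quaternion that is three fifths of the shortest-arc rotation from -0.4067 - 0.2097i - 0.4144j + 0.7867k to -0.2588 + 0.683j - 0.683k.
-0.0114 - 0.0914i - 0.6183j + 0.7805k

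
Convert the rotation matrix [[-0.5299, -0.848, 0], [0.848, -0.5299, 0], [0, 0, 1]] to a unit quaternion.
0.4848 + 0.8746k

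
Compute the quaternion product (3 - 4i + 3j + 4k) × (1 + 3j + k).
-10 - 13i + 16j - 5k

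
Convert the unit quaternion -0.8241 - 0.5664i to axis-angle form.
axis = (-1, 0, 0), θ = 291°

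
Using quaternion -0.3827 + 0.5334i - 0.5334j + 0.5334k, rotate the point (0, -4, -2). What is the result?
(-1.312, 0.874, 4.185)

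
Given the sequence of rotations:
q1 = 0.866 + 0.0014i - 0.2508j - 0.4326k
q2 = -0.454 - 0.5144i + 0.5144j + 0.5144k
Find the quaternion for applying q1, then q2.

q2 · q1 = -0.0409 - 0.5396i + 0.3375j + 0.7702k
-0.0409 - 0.5396i + 0.3375j + 0.7702k


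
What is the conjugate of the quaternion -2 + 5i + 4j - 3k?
-2 - 5i - 4j + 3k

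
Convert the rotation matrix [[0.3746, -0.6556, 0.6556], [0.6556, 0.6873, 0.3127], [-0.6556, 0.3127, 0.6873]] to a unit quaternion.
0.829 + 0.3954j + 0.3954k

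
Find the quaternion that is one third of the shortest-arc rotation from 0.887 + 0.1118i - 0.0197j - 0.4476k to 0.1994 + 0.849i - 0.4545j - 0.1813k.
0.7661 + 0.4409i - 0.2051j - 0.4203k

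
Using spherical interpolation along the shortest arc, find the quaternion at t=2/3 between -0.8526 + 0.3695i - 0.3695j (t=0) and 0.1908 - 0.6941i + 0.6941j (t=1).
-0.4514 + 0.631i - 0.631j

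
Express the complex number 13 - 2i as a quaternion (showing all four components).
13 - 2i + 0j + 0k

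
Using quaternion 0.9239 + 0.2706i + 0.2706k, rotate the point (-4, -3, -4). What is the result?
(-2.5, -2.121, -5.5)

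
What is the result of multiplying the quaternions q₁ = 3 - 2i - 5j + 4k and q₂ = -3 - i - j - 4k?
27i - 27k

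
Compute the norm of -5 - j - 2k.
√30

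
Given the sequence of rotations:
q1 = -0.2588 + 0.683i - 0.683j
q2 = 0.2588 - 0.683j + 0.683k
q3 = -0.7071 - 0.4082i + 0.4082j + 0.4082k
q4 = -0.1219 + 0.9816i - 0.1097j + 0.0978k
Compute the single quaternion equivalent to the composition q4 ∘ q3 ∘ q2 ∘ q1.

q2 · q1 = -0.5335 + 0.6432i + 0.4665j + 0.2897k
q3 · q2 · q1 = 0.3311 - 0.3092i - 0.1668j - 0.8756k
q4 · q3 · q2 · q1 = 0.3305 + 0.4751i + 0.8133j - 0.0585k
0.3305 + 0.4751i + 0.8133j - 0.0585k


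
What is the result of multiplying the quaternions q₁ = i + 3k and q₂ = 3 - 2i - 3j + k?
-1 + 12i - 7j + 6k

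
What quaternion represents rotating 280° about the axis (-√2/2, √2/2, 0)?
-0.766 - 0.4545i + 0.4545j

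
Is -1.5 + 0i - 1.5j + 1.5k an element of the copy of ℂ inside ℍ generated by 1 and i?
No. The quaternion -1.5 - 1.5j + 1.5k has j-coefficient y = -1.5 and k-coefficient z = 1.5, not both zero, so it does not lie in the complex subalgebra spanned by 1 and i.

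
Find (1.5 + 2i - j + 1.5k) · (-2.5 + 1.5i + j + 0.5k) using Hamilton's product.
-6.5 - 4.75i + 5.25j + 0.5k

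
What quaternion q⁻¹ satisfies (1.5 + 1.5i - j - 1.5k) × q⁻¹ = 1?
0.1935 - 0.1935i + 0.129j + 0.1935k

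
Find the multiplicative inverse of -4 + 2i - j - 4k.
-0.1081 - 0.0541i + 0.027j + 0.1081k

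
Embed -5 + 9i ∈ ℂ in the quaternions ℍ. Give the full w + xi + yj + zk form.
-5 + 9i + 0j + 0k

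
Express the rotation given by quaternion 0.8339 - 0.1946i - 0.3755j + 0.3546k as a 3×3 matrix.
[[0.4665, -0.4453, -0.7643], [0.7375, 0.6728, 0.0582], [0.4882, -0.5909, 0.6423]]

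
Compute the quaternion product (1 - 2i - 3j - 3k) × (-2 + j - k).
-2 + 10i + 5j + 3k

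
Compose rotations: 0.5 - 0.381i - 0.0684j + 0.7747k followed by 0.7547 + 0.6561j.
0.4222 + 0.2207i + 0.2764j + 0.8346k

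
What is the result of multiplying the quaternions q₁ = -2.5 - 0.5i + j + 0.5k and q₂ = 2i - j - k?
2.5 - 5.5i + 3j + k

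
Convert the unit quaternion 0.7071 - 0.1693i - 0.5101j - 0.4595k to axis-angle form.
axis = (-0.2394, -0.7214, -0.6498), θ = π/2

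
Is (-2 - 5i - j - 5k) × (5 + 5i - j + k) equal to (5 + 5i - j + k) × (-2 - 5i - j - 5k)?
No: pq = 19 - 41i - 23j - 17k ≠ 19 - 29i + 17j - 37k = qp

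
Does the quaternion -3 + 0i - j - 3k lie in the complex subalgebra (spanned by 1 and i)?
No. The quaternion -3 - j - 3k has j-coefficient y = -1 and k-coefficient z = -3, not both zero, so it does not lie in the complex subalgebra spanned by 1 and i.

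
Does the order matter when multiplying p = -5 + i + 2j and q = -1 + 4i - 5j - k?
Yes: pq = 11 - 23i + 24j - 8k ≠ 11 - 19i + 22j + 18k = qp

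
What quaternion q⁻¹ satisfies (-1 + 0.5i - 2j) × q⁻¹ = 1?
-0.1905 - 0.0952i + 0.381j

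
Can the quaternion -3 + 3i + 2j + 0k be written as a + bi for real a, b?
No. The quaternion -3 + 3i + 2j has j-coefficient y = 2 and k-coefficient z = 0, not both zero, so it does not lie in the complex subalgebra spanned by 1 and i.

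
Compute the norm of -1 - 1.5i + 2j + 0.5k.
2.739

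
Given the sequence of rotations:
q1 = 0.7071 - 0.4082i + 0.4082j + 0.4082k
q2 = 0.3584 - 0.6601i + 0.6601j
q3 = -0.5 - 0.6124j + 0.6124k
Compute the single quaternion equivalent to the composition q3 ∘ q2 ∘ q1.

q2 · q1 = -0.2855 - 0.3436i + 0.8825j + 0.1463k
q3 · q2 · q1 = 0.5936 - 0.4582i - 0.4768j - 0.4584k
0.5936 - 0.4582i - 0.4768j - 0.4584k


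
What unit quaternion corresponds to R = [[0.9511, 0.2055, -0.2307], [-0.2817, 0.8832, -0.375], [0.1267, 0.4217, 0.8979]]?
0.9659 + 0.2062i - 0.0925j - 0.1261k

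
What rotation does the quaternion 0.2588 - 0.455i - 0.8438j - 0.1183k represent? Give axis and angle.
axis = (-0.471, -0.8736, -0.1225), θ = 5π/6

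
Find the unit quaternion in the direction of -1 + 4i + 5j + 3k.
-0.14 + 0.5601i + 0.7001j + 0.4201k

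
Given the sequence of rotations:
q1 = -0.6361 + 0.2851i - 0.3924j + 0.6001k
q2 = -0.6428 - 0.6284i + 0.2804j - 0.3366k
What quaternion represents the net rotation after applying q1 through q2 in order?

q2 · q1 = 0.9001 + 0.2526i + 0.355j - 0.005k
0.9001 + 0.2526i + 0.355j - 0.005k


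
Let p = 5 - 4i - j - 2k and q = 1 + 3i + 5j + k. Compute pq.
24 + 20i + 22j - 14k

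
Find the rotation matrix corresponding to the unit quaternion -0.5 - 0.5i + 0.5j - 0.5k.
[[0, -1, 0], [0, 0, -1], [1, 0, 0]]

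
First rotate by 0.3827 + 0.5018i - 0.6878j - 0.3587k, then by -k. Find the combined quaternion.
-0.3587 - 0.6878i - 0.5018j - 0.3827k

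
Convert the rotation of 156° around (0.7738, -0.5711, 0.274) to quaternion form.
0.2079 + 0.7569i - 0.5586j + 0.268k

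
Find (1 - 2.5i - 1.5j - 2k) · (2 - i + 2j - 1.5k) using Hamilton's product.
-0.5 + 0.25i - 2.75j - 12k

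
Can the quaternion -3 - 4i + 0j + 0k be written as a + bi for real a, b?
Yes. The quaternion -3 - 4i has j- and k-coefficients y = z = 0, so it lies in the complex subalgebra spanned by 1 and i.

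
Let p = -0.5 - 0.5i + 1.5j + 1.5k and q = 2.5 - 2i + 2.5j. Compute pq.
-6 - 4i - 0.5j + 5.5k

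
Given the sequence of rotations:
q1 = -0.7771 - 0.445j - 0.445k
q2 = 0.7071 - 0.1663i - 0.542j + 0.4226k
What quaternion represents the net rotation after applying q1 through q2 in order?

q2 · q1 = -0.6026 + 0.5585i + 0.0325j - 0.5691k
-0.6026 + 0.5585i + 0.0325j - 0.5691k


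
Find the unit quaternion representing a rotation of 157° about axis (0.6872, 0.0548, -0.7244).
0.1994 + 0.6734i + 0.0537j - 0.7099k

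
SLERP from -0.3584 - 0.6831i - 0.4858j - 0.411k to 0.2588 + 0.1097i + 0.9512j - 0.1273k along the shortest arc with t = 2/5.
-0.3562 - 0.5038i - 0.7571j - 0.2148k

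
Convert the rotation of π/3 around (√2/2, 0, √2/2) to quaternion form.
0.866 + 0.3536i + 0.3536k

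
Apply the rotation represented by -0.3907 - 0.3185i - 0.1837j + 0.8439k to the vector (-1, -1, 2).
(-1.073, 0.052, 2.202)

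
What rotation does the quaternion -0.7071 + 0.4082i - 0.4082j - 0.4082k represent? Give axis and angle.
axis = (√3/3, -√3/3, -√3/3), θ = 3π/2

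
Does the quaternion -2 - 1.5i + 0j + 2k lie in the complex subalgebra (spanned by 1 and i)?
No. The quaternion -2 - 1.5i + 2k has j-coefficient y = 0 and k-coefficient z = 2, not both zero, so it does not lie in the complex subalgebra spanned by 1 and i.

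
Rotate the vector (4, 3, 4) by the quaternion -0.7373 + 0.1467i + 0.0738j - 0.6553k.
(-3.517, 4.725, 2.511)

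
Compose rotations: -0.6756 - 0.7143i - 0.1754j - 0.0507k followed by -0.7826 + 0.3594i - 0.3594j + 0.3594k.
0.7406 + 0.3975i + 0.1416j - 0.5229k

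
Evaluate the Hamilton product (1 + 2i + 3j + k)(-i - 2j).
8 + i - 3j - k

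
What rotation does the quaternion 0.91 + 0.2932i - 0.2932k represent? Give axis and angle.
axis = (√2/2, 0, -√2/2), θ = 49°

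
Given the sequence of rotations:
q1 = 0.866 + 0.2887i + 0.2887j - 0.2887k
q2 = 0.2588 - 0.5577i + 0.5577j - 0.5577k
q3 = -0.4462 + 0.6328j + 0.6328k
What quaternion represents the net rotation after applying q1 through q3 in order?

q2 · q1 = 0.0631 - 0.4083i + 0.2357j - 0.8797k
q3 · q2 · q1 = 0.3794 - 0.5236i - 0.3236j + 0.6908k
0.3794 - 0.5236i - 0.3236j + 0.6908k


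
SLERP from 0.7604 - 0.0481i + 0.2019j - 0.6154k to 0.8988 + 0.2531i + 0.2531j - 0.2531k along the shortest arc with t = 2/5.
0.841 + 0.0752i + 0.2293j - 0.4842k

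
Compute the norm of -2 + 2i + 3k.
√17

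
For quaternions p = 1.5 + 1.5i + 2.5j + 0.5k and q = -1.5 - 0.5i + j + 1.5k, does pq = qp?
No: pq = -4.75 + 0.25i - 4.75j + 4.25k ≠ -4.75 - 6.25i + 0.25j - 1.25k = qp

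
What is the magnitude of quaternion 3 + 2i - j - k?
√15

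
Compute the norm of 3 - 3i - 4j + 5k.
√59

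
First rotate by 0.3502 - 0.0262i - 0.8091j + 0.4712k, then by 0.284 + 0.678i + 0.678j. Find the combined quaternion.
0.6658 + 0.5495i - 0.3118j - 0.397k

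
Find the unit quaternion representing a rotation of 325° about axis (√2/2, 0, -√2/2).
-0.9537 + 0.2126i - 0.2126k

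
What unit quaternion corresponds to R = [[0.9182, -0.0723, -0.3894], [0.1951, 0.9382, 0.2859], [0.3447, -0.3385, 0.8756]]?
0.9659 - 0.1616i - 0.19j + 0.0692k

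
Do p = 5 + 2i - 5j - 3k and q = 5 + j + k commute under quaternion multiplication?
No: pq = 33 + 8i - 22j - 8k ≠ 33 + 12i - 18j - 12k = qp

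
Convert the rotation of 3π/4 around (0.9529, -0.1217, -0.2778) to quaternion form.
0.3827 + 0.8804i - 0.1124j - 0.2567k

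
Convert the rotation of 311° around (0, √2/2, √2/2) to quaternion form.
-0.91 + 0.2932j + 0.2932k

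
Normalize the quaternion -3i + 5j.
-0.5145i + 0.8575j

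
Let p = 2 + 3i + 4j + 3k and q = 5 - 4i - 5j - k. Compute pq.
45 + 18i + j + 14k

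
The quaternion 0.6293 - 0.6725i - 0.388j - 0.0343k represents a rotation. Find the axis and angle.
axis = (-0.8653, -0.4993, -0.0441), θ = 102°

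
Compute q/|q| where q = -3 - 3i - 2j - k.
-0.6255 - 0.6255i - 0.417j - 0.2085k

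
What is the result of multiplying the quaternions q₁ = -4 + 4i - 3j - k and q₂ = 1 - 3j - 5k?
-18 + 16i + 29j + 7k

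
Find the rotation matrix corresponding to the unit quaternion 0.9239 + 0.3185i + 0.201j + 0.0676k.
[[0.9101, 0.0031, 0.4145], [0.2529, 0.788, -0.5613], [-0.3283, 0.6157, 0.7163]]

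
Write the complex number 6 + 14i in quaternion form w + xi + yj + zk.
6 + 14i + 0j + 0k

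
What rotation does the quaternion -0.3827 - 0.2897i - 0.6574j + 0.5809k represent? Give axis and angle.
axis = (-0.3136, -0.7116, 0.6288), θ = 5π/4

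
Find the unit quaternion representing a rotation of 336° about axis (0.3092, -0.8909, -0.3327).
-0.9781 + 0.0643i - 0.1852j - 0.0692k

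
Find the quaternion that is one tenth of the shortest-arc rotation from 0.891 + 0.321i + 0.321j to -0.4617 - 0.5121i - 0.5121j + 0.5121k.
0.8669 + 0.3502i + 0.3502j - 0.0561k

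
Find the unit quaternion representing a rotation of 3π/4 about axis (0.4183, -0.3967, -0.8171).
0.3827 + 0.3865i - 0.3665j - 0.7549k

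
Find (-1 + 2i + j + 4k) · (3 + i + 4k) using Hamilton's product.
-21 + 9i - j + 7k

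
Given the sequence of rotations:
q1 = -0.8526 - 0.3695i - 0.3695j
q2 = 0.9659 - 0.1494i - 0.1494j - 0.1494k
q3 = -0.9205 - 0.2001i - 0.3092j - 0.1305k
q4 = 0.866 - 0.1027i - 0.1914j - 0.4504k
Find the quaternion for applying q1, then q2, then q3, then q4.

q2 · q1 = -0.9339 - 0.2847i - 0.1743j + 0.1274k
q3 · q2 · q1 = 0.7654 + 0.3868i + 0.5119j - 0.0485k
q4 · q3 · q2 · q1 = 0.7787 + 0.4962i + 0.1176j - 0.3653k
0.7787 + 0.4962i + 0.1176j - 0.3653k


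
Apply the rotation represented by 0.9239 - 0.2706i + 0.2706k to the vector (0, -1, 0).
(0.5, -0.707, 0.5)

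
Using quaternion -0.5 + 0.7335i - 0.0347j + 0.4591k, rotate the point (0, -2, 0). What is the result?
(-0.816, 0.995, 1.531)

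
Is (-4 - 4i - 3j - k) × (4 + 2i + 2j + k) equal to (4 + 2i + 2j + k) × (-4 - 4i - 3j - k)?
No: pq = -1 - 25i - 18j - 10k ≠ -1 - 23i - 22j - 6k = qp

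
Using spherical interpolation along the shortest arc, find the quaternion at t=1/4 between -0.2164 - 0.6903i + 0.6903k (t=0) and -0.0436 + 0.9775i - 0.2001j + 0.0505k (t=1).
-0.16 - 0.8273i + 0.0568j + 0.5355k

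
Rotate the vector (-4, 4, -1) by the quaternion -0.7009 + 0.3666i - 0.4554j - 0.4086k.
(-4.971, -0.252, 2.868)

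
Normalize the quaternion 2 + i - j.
0.8165 + 0.4082i - 0.4082j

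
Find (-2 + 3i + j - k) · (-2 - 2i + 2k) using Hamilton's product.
12 - 6j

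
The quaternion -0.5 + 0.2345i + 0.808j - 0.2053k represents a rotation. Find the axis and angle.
axis = (0.2708, 0.933, -0.2371), θ = 4π/3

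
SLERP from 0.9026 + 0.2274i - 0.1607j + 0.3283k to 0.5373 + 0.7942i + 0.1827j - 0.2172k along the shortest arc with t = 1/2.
0.8139 + 0.5775i + 0.0124j + 0.0628k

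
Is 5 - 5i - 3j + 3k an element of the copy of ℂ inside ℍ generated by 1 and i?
No. The quaternion 5 - 5i - 3j + 3k has j-coefficient y = -3 and k-coefficient z = 3, not both zero, so it does not lie in the complex subalgebra spanned by 1 and i.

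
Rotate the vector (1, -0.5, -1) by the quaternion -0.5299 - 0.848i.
(1, 1.118, -0.011)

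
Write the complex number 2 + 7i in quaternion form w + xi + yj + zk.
2 + 7i + 0j + 0k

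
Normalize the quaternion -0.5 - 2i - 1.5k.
-0.1961 - 0.7845i - 0.5883k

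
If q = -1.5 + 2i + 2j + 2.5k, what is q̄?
-1.5 - 2i - 2j - 2.5k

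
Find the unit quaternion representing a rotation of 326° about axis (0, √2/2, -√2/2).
-0.9563 + 0.2067j - 0.2067k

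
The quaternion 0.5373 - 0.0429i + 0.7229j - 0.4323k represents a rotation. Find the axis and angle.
axis = (-0.0509, 0.8571, -0.5126), θ = 115°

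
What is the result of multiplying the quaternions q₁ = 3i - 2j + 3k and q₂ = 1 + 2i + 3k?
-15 - 3i - 5j + 7k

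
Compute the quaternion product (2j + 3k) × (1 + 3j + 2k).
-12 - 5i + 2j + 3k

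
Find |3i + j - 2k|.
√14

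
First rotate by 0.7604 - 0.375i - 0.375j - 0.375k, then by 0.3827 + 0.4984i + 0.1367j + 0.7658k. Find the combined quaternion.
0.8163 + 0.4714i - 0.1398j + 0.3032k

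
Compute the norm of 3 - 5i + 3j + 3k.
√52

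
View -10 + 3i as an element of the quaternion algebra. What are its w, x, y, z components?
-10 + 3i + 0j + 0k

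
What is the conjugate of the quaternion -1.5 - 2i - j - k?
-1.5 + 2i + j + k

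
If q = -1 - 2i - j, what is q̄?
-1 + 2i + j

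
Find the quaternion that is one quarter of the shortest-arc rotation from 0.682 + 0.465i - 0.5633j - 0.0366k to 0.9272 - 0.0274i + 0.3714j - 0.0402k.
0.8547 + 0.3781i - 0.3532j - 0.0429k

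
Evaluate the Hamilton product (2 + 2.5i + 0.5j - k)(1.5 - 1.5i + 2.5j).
5.5 + 3.25i + 7.25j + 5.5k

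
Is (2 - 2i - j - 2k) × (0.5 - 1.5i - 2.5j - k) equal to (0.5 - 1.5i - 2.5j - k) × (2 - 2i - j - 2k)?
No: pq = -6.5 - 8i - 4.5j + 0.5k ≠ -6.5 - 6.5j - 6.5k = qp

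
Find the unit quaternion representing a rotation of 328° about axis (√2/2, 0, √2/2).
-0.9613 + 0.1949i + 0.1949k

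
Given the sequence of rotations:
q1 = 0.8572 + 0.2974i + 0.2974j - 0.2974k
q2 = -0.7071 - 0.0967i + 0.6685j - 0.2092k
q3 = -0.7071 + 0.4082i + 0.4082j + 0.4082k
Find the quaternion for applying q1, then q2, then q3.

q2 · q1 = -0.8384 - 0.4298i + 0.2718j - 0.1966k
q3 · q2 · q1 = 0.7376 - 0.2295i - 0.6296j + 0.0832k
0.7376 - 0.2295i - 0.6296j + 0.0832k


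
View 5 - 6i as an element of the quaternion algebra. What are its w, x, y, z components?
5 - 6i + 0j + 0k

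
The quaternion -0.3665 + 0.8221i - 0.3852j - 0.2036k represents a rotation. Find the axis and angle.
axis = (0.8836, -0.414, -0.2188), θ = 223°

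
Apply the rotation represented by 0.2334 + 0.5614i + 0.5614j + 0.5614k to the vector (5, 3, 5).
(4.263, 5.521, 3.215)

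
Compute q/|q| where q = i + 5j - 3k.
0.169i + 0.8452j - 0.5071k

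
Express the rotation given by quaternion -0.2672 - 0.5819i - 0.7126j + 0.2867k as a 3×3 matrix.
[[-0.18, 0.9825, 0.0472], [0.6761, 0.1584, -0.7196], [-0.7145, -0.0976, -0.6928]]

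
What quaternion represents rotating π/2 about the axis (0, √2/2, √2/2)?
0.7071 + 0.5j + 0.5k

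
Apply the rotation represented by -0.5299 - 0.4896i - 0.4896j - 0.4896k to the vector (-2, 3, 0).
(-0.201, -1.873, 3.074)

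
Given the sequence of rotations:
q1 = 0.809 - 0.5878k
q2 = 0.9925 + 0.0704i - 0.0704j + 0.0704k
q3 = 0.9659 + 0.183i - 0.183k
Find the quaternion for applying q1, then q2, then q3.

q2 · q1 = 0.8443 + 0.0983i - 0.0156j - 0.5264k
q3 · q2 · q1 = 0.7012 + 0.2466i + 0.0633j - 0.6658k
0.7012 + 0.2466i + 0.0633j - 0.6658k


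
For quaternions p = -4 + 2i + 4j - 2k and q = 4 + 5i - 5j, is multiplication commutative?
No: pq = -6 - 22i + 26j - 38k ≠ -6 - 2i + 46j + 22k = qp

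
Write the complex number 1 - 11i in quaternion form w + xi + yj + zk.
1 - 11i + 0j + 0k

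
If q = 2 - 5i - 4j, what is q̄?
2 + 5i + 4j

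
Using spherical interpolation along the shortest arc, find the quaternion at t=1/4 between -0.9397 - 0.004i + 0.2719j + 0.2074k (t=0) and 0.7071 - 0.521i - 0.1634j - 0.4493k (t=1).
-0.9156 + 0.136i + 0.2539j + 0.2804k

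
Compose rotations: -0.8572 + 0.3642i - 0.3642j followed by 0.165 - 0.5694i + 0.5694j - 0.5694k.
0.2733 + 0.3408i - 0.7556j + 0.4881k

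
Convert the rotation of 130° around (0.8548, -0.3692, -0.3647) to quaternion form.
0.4226 + 0.7747i - 0.3346j - 0.3305k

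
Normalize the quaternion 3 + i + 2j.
0.8018 + 0.2673i + 0.5345j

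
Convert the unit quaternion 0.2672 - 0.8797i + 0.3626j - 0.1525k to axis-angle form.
axis = (-0.9129, 0.3763, -0.1583), θ = 149°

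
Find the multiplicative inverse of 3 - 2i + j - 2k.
0.1667 + 0.1111i - 0.0556j + 0.1111k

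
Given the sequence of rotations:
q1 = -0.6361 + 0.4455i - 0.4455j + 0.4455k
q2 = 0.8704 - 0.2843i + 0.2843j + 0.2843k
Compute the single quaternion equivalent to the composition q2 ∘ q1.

q2 · q1 = -0.427 + 0.8219i - 0.3153j + 0.2069k
-0.427 + 0.8219i - 0.3153j + 0.2069k


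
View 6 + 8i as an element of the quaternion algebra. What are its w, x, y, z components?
6 + 8i + 0j + 0k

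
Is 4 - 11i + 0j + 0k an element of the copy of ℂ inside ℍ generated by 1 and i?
Yes. The quaternion 4 - 11i has j- and k-coefficients y = z = 0, so it lies in the complex subalgebra spanned by 1 and i.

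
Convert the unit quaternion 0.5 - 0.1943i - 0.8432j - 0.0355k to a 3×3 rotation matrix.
[[-0.4245, 0.3632, -0.8294], [0.2922, 0.922, 0.2542], [0.857, -0.1344, -0.4975]]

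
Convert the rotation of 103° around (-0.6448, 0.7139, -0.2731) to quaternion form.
0.6225 - 0.5046i + 0.5587j - 0.2137k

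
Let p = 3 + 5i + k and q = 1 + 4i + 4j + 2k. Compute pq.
-19 + 13i + 6j + 27k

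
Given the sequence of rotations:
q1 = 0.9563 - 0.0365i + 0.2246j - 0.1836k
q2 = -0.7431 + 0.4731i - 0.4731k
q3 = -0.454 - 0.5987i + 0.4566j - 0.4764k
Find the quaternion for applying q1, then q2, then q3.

q2 · q1 = -0.7802 + 0.5858i - 0.0628j - 0.2097k
q3 · q2 · q1 = 0.6337 + 0.0755i - 0.7324j + 0.237k
0.6337 + 0.0755i - 0.7324j + 0.237k


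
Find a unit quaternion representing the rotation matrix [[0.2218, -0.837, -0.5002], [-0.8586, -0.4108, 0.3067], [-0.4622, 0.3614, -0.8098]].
0.0175 + 0.7814i - 0.5425j - 0.3079k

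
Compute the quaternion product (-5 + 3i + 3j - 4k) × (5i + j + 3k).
-6 - 12i - 34j - 27k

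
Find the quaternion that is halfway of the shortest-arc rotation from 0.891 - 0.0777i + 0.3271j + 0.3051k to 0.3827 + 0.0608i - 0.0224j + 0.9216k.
0.7098 - 0.0094i + 0.1698j + 0.6836k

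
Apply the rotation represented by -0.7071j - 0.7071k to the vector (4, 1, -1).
(-4, -1, 1)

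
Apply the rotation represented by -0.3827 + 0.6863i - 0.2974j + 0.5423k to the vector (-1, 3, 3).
(2.702, -0.159, -3.417)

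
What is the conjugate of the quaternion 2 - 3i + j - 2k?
2 + 3i - j + 2k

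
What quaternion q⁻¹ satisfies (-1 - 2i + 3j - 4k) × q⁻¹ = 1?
-0.0333 + 0.0667i - 0.1j + 0.1333k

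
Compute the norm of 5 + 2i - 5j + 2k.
√58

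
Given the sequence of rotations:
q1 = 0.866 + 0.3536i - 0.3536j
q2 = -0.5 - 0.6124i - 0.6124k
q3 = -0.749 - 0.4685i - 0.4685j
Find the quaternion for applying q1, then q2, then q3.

q2 · q1 = -0.2165 - 0.9237i - 0.0397j - 0.3138k
q3 · q2 · q1 = -0.2892 + 0.9403i - 0.0158j - 0.1791k
-0.2892 + 0.9403i - 0.0158j - 0.1791k


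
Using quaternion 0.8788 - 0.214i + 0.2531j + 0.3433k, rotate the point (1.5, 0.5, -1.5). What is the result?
(0.152, 0.254, -2.159)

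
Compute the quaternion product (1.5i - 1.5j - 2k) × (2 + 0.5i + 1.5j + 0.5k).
2.5 + 5.25i - 4.75j - k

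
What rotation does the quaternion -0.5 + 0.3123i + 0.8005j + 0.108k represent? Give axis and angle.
axis = (0.3606, 0.9243, 0.1247), θ = 4π/3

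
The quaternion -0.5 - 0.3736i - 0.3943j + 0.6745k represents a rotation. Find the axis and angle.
axis = (-0.4314, -0.4553, 0.7788), θ = 4π/3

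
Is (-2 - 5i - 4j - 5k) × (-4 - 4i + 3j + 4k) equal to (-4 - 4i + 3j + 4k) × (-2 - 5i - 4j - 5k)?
No: pq = 20 + 27i + 50j - 19k ≠ 20 + 29i - 30j + 43k = qp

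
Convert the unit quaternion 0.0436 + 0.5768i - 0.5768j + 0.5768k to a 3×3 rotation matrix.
[[-0.3308, -0.7157, 0.6151], [-0.6151, -0.3308, -0.7157], [0.7157, -0.6151, -0.3308]]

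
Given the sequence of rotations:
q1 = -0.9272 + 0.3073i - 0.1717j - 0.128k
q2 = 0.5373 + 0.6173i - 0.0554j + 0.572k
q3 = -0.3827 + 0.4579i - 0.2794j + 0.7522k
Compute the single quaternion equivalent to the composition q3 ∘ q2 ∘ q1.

q2 · q1 = -0.6242 - 0.3019i + 0.2139j - 0.6881k
q3 · q2 · q1 = 0.9545 - 0.1389i + 0.1805j - 0.1926k
0.9545 - 0.1389i + 0.1805j - 0.1926k


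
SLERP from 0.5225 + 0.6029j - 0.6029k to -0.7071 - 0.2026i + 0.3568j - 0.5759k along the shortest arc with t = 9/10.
-0.6083 - 0.1952i + 0.4281j - 0.6392k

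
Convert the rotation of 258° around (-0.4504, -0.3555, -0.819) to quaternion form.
-0.6293 - 0.35i - 0.2763j - 0.6365k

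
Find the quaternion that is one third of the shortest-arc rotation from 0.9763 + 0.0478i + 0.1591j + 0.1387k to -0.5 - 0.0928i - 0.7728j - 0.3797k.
0.8818 + 0.0685i + 0.4002j + 0.2398k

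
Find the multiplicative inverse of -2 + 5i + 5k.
-0.037 - 0.0926i - 0.0926k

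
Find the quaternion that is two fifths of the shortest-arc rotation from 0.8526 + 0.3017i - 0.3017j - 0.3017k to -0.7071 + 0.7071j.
0.8316 + 0.1886i - 0.4871j - 0.1886k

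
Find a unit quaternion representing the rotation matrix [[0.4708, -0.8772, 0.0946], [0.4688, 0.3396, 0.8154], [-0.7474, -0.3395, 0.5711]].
0.7716 - 0.3742i + 0.2728j + 0.4361k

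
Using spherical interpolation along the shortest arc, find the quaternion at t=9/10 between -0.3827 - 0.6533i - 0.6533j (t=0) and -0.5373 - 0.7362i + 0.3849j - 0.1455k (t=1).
-0.5524 - 0.7729i + 0.2805j - 0.1367k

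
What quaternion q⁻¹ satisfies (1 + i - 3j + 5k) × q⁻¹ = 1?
0.0278 - 0.0278i + 0.0833j - 0.1389k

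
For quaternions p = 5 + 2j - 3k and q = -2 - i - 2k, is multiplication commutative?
No: pq = -16 - 9i - j - 2k ≠ -16 - i - 7j - 6k = qp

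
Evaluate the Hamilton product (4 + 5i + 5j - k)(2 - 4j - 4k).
24 - 14i + 14j - 38k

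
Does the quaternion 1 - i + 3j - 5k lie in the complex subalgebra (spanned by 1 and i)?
No. The quaternion 1 - i + 3j - 5k has j-coefficient y = 3 and k-coefficient z = -5, not both zero, so it does not lie in the complex subalgebra spanned by 1 and i.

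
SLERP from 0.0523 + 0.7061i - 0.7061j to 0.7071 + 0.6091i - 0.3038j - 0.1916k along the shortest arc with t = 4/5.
0.6016 + 0.6659i - 0.4112j - 0.1599k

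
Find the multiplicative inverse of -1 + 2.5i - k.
-0.1212 - 0.303i + 0.1212k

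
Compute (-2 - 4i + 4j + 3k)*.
-2 + 4i - 4j - 3k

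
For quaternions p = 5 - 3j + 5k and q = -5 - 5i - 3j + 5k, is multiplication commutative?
No: pq = -59 - 25i - 25j - 15k ≠ -59 - 25i + 25j + 15k = qp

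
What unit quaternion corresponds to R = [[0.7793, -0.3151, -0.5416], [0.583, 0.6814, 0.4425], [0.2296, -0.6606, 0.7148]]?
0.891 - 0.3095i - 0.2164j + 0.252k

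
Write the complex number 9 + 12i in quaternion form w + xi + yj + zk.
9 + 12i + 0j + 0k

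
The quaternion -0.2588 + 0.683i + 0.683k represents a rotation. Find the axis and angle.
axis = (√2/2, 0, √2/2), θ = 7π/6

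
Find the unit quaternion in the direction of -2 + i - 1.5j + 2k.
-0.5963 + 0.2981i - 0.4472j + 0.5963k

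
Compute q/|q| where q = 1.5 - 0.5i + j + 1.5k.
0.6255 - 0.2085i + 0.417j + 0.6255k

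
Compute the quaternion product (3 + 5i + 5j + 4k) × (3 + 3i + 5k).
-26 + 49i + 2j + 12k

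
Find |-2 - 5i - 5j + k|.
√55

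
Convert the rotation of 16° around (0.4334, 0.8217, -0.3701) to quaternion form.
0.9903 + 0.0603i + 0.1144j - 0.0515k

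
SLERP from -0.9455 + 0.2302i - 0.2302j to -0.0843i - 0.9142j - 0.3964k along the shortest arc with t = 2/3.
-0.4272 + 0.0357i - 0.8445j - 0.3211k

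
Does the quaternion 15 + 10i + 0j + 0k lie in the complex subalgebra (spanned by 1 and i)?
Yes. The quaternion 15 + 10i has j- and k-coefficients y = z = 0, so it lies in the complex subalgebra spanned by 1 and i.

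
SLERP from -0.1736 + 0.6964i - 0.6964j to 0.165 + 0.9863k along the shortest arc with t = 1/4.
-0.2211 + 0.6378i - 0.6378j - 0.3711k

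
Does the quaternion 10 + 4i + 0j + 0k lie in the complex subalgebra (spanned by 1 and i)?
Yes. The quaternion 10 + 4i has j- and k-coefficients y = z = 0, so it lies in the complex subalgebra spanned by 1 and i.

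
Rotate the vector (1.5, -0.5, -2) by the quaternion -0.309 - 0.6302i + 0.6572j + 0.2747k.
(1.812, -1.468, 1.031)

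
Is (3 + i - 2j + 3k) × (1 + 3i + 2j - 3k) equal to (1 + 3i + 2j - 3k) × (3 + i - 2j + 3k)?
No: pq = 13 + 10i + 16j + 2k ≠ 13 + 10i - 8j - 14k = qp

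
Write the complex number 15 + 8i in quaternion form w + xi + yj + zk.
15 + 8i + 0j + 0k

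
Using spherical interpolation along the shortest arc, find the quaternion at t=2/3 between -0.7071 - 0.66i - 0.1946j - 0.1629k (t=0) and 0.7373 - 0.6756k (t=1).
-0.8494 - 0.2701i - 0.0796j + 0.4464k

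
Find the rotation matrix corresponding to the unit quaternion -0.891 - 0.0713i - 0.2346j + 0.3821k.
[[0.5979, 0.7144, 0.3636], [-0.6474, 0.6978, -0.3063], [-0.4725, -0.0522, 0.8798]]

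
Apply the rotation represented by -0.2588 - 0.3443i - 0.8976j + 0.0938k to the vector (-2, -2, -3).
(-1.275, -1.59, 3.584)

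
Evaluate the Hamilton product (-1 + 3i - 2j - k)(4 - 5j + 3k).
-11 + i - 12j - 22k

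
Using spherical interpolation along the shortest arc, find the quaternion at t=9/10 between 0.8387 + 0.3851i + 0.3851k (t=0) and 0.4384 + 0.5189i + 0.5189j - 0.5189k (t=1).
0.5221 + 0.5401i + 0.4908j - 0.4414k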